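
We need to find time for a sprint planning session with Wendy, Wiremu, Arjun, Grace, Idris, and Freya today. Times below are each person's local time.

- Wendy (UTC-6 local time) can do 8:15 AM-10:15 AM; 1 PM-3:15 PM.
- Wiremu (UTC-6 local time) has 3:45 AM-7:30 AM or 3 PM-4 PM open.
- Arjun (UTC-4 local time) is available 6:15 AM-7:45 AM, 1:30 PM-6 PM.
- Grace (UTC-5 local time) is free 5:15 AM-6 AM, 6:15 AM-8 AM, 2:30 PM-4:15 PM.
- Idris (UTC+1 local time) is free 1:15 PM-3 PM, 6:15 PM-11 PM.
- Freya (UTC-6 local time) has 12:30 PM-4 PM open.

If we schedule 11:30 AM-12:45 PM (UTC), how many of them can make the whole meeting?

2

Wendy in UTC: 14:15-16:15, 19:00-21:15 (add 6h to convert from UTC-6).
Wiremu in UTC: 09:45-13:30, 21:00-22:00 (add 6h to convert from UTC-6).
Arjun in UTC: 10:15-11:45, 17:30-22:00 (add 4h to convert from UTC-4).
Grace in UTC: 10:15-11:00, 11:15-13:00, 19:30-21:15 (add 5h to convert from UTC-5).
Idris in UTC: 12:15-14:00, 17:15-22:00 (subtract 1h to convert from UTC+1).
Freya in UTC: 18:30-22:00 (add 6h to convert from UTC-6).
Wiremu and Grace can make the full 11:30-12:45 slot — that's 2.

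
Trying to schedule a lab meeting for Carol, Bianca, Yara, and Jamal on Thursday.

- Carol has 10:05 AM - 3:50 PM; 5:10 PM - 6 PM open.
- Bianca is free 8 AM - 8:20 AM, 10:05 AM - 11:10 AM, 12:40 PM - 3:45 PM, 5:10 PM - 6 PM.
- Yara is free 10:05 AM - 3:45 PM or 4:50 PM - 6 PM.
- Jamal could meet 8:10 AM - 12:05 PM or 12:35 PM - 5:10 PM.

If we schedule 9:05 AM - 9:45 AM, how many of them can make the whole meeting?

Jamal can make the full 09:05-09:45 slot — that's 1.

1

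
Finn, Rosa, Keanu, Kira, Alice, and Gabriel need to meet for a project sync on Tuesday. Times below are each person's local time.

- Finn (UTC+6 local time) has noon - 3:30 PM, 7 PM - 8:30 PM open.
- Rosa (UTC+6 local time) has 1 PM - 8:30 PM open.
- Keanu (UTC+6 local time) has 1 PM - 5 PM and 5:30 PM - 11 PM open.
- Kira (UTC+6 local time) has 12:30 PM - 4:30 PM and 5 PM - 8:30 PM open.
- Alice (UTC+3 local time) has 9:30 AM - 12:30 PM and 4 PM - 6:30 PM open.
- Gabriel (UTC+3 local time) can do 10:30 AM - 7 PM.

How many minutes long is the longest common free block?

Finn in UTC: 06:00-09:30, 13:00-14:30 (subtract 6h to convert from UTC+6).
Rosa in UTC: 07:00-14:30 (subtract 6h to convert from UTC+6).
Keanu in UTC: 07:00-11:00, 11:30-17:00 (subtract 6h to convert from UTC+6).
Kira in UTC: 06:30-10:30, 11:00-14:30 (subtract 6h to convert from UTC+6).
Alice in UTC: 06:30-09:30, 13:00-15:30 (subtract 3h to convert from UTC+3).
Gabriel in UTC: 07:30-16:00 (subtract 3h to convert from UTC+3).
Finn ∩ Rosa: 07:00-09:30, 13:00-14:30.
Finn ∩ Rosa ∩ Keanu: 07:00-09:30, 13:00-14:30.
Finn ∩ Rosa ∩ Keanu ∩ Kira: 07:00-09:30, 13:00-14:30.
Finn ∩ Rosa ∩ Keanu ∩ Kira ∩ Alice: 07:00-09:30, 13:00-14:30.
Finn ∩ Rosa ∩ Keanu ∩ Kira ∩ Alice ∩ Gabriel: 07:30-09:30, 13:00-14:30.
The longest is 07:30-09:30 at 120 minutes.

120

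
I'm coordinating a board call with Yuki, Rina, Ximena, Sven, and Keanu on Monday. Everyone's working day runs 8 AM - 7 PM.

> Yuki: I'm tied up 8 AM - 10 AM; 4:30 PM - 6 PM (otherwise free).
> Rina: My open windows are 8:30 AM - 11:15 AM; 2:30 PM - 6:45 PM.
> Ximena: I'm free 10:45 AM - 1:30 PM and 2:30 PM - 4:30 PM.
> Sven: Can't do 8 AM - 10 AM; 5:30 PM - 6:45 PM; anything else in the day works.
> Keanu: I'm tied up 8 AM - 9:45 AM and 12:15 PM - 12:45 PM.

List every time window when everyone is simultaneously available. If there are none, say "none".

10:45-11:15, 14:30-16:30

Yuki free: 10:00-16:30, 18:00-19:00 (invert busy blocks within the working day).
Rina free: 08:30-11:15, 14:30-18:45.
Ximena free: 10:45-13:30, 14:30-16:30.
Sven free: 10:00-17:30, 18:45-19:00 (invert busy blocks within the working day).
Keanu free: 09:45-12:15, 12:45-19:00 (invert busy blocks within the working day).
Yuki ∩ Rina: 10:00-11:15, 14:30-16:30, 18:00-18:45.
Yuki ∩ Rina ∩ Ximena: 10:45-11:15, 14:30-16:30.
Yuki ∩ Rina ∩ Ximena ∩ Sven: 10:45-11:15, 14:30-16:30.
Yuki ∩ Rina ∩ Ximena ∩ Sven ∩ Keanu: 10:45-11:15, 14:30-16:30.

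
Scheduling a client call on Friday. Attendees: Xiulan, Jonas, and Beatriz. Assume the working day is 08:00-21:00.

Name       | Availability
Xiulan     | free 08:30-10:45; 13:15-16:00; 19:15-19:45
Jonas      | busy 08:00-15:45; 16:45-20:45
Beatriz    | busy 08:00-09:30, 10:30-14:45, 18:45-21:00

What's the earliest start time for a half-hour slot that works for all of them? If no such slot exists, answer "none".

none

Xiulan free: 08:30-10:45, 13:15-16:00, 19:15-19:45.
Jonas free: 15:45-16:45, 20:45-21:00 (invert busy blocks within the working day).
Beatriz free: 09:30-10:30, 14:45-18:45 (invert busy blocks within the working day).
Xiulan ∩ Jonas: 15:45-16:00.
Xiulan ∩ Jonas ∩ Beatriz: 15:45-16:00.
No common window is at least 30 minutes long.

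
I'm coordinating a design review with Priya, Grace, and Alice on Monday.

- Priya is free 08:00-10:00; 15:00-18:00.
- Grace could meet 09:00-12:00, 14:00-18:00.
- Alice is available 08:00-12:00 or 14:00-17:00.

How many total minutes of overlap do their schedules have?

180

Priya ∩ Grace: 09:00-10:00, 15:00-18:00.
Priya ∩ Grace ∩ Alice: 09:00-10:00, 15:00-17:00.
Those are the intersection windows.
Summing the common windows: 60 + 120 = 180 minutes.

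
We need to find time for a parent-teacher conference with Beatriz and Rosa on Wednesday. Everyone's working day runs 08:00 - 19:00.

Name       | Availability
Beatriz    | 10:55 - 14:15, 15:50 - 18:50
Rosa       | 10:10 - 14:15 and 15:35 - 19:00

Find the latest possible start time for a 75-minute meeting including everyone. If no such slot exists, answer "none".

Beatriz ∩ Rosa: 10:55-14:15, 15:50-18:50.
The last common window of at least 75 minutes is 15:50-18:50; a 75-minute meeting can start as late as 17:35 and still end by 18:50.

17:35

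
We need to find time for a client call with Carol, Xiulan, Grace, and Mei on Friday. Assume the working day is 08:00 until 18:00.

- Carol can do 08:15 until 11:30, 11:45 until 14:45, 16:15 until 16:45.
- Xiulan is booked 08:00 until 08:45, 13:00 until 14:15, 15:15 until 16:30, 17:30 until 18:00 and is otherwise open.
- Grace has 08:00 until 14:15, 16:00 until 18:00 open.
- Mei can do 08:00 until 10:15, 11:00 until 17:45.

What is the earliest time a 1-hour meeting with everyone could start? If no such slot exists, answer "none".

08:45

Carol free: 08:15-11:30, 11:45-14:45, 16:15-16:45.
Xiulan free: 08:45-13:00, 14:15-15:15, 16:30-17:30 (invert busy blocks within the working day).
Grace free: 08:00-14:15, 16:00-18:00.
Mei free: 08:00-10:15, 11:00-17:45.
Carol ∩ Xiulan: 08:45-11:30, 11:45-13:00, 14:15-14:45, 16:30-16:45.
Carol ∩ Xiulan ∩ Grace: 08:45-11:30, 11:45-13:00, 16:30-16:45.
Carol ∩ Xiulan ∩ Grace ∩ Mei: 08:45-10:15, 11:00-11:30, 11:45-13:00, 16:30-16:45.
The first common window of at least 60 minutes is 08:45-10:15, so the earliest start is 08:45.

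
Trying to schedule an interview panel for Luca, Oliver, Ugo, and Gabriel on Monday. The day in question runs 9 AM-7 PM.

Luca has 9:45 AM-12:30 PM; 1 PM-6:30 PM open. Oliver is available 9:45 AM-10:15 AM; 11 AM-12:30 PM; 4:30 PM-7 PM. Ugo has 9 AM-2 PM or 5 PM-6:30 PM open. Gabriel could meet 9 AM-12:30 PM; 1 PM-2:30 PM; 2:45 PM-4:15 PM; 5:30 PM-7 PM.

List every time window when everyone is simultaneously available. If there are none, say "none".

Luca ∩ Oliver: 09:45-10:15, 11:00-12:30, 16:30-18:30.
Luca ∩ Oliver ∩ Ugo: 09:45-10:15, 11:00-12:30, 17:00-18:30.
Luca ∩ Oliver ∩ Ugo ∩ Gabriel: 09:45-10:15, 11:00-12:30, 17:30-18:30.
So the common availability across everyone is 09:45-10:15, 11:00-12:30, 17:30-18:30.

09:45-10:15, 11:00-12:30, 17:30-18:30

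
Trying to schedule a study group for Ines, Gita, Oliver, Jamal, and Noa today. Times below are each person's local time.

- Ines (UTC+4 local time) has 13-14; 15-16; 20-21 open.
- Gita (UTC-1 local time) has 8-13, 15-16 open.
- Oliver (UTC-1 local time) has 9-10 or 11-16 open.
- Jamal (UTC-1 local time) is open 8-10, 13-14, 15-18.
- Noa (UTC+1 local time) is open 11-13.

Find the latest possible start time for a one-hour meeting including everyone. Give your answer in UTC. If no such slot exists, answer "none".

none

Ines in UTC: 09:00-10:00, 11:00-12:00, 16:00-17:00 (subtract 4h to convert from UTC+4).
Gita in UTC: 09:00-14:00, 16:00-17:00 (add 1h to convert from UTC-1).
Oliver in UTC: 10:00-11:00, 12:00-17:00 (add 1h to convert from UTC-1).
Jamal in UTC: 09:00-11:00, 14:00-15:00, 16:00-19:00 (add 1h to convert from UTC-1).
Noa in UTC: 10:00-12:00 (subtract 1h to convert from UTC+1).
Ines ∩ Gita: 09:00-10:00, 11:00-12:00, 16:00-17:00.
Ines ∩ Gita ∩ Oliver: 16:00-17:00.
Ines ∩ Gita ∩ Oliver ∩ Jamal: 16:00-17:00.
Ines ∩ Gita ∩ Oliver ∩ Jamal ∩ Noa: ∅.
There is no time when everyone is free.
No common window is at least 60 minutes long.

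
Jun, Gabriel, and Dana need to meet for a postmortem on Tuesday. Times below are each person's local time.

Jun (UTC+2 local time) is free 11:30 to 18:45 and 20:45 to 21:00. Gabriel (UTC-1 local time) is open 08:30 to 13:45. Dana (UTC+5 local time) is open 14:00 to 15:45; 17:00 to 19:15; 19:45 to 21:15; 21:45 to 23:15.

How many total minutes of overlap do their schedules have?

210

Jun in UTC: 09:30-16:45, 18:45-19:00 (subtract 2h to convert from UTC+2).
Gabriel in UTC: 09:30-14:45 (add 1h to convert from UTC-1).
Dana in UTC: 09:00-10:45, 12:00-14:15, 14:45-16:15, 16:45-18:15 (subtract 5h to convert from UTC+5).
Jun ∩ Gabriel: 09:30-14:45.
Jun ∩ Gabriel ∩ Dana: 09:30-10:45, 12:00-14:15.
So the common availability across everyone is 09:30-10:45, 12:00-14:15.
Summing the common windows: 75 + 135 = 210 minutes.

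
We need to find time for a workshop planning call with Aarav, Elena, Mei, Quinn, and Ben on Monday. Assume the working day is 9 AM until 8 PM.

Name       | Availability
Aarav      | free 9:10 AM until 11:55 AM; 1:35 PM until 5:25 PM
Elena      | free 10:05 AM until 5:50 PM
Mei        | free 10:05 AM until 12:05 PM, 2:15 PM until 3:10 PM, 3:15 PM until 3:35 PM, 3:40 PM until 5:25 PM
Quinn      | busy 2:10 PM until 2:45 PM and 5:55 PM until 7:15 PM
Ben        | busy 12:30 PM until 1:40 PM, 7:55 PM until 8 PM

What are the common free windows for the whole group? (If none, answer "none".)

Aarav free: 09:10-11:55, 13:35-17:25.
Elena free: 10:05-17:50.
Mei free: 10:05-12:05, 14:15-15:10, 15:15-15:35, 15:40-17:25.
Quinn free: 09:00-14:10, 14:45-17:55, 19:15-20:00 (invert busy blocks within the working day).
Ben free: 09:00-12:30, 13:40-19:55 (invert busy blocks within the working day).
Aarav ∩ Elena: 10:05-11:55, 13:35-17:25.
Aarav ∩ Elena ∩ Mei: 10:05-11:55, 14:15-15:10, 15:15-15:35, 15:40-17:25.
Aarav ∩ Elena ∩ Mei ∩ Quinn: 10:05-11:55, 14:45-15:10, 15:15-15:35, 15:40-17:25.
Aarav ∩ Elena ∩ Mei ∩ Quinn ∩ Ben: 10:05-11:55, 14:45-15:10, 15:15-15:35, 15:40-17:25.

10:05-11:55, 14:45-15:10, 15:15-15:35, 15:40-17:25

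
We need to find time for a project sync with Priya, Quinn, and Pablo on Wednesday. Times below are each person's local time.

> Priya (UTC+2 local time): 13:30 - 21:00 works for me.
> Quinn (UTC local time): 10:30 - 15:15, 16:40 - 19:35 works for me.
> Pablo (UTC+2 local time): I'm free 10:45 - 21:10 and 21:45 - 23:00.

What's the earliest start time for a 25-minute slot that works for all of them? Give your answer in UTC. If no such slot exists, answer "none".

Priya in UTC: 11:30-19:00 (subtract 2h to convert from UTC+2).
Quinn in UTC: 10:30-15:15, 16:40-19:35.
Pablo in UTC: 08:45-19:10, 19:45-21:00 (subtract 2h to convert from UTC+2).
Priya ∩ Quinn: 11:30-15:15, 16:40-19:00.
Priya ∩ Quinn ∩ Pablo: 11:30-15:15, 16:40-19:00.
The first common window of at least 25 minutes is 11:30-15:15, so the earliest start is 11:30.

11:30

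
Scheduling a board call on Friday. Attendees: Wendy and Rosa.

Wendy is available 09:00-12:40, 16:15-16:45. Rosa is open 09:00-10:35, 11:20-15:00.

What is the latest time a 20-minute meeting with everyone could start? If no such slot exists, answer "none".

Wendy ∩ Rosa: 09:00-10:35, 11:20-12:40.
The last common window of at least 20 minutes is 11:20-12:40; a 20-minute meeting can start as late as 12:20 and still end by 12:40.

12:20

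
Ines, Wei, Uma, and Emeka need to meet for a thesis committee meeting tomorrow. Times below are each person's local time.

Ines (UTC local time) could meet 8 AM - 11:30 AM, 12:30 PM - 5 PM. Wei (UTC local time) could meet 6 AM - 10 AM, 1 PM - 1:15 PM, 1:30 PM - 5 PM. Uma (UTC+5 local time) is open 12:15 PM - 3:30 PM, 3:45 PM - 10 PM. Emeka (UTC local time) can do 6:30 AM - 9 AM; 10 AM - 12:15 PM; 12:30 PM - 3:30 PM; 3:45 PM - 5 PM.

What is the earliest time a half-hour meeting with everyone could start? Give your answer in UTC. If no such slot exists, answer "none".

Ines in UTC: 08:00-11:30, 12:30-17:00.
Wei in UTC: 06:00-10:00, 13:00-13:15, 13:30-17:00.
Uma in UTC: 07:15-10:30, 10:45-17:00 (subtract 5h to convert from UTC+5).
Emeka in UTC: 06:30-09:00, 10:00-12:15, 12:30-15:30, 15:45-17:00.
Ines ∩ Wei: 08:00-10:00, 13:00-13:15, 13:30-17:00.
Ines ∩ Wei ∩ Uma: 08:00-10:00, 13:00-13:15, 13:30-17:00.
Ines ∩ Wei ∩ Uma ∩ Emeka: 08:00-09:00, 13:00-13:15, 13:30-15:30, 15:45-17:00.
The first common window of at least 30 minutes is 08:00-09:00, so the earliest start is 08:00.

08:00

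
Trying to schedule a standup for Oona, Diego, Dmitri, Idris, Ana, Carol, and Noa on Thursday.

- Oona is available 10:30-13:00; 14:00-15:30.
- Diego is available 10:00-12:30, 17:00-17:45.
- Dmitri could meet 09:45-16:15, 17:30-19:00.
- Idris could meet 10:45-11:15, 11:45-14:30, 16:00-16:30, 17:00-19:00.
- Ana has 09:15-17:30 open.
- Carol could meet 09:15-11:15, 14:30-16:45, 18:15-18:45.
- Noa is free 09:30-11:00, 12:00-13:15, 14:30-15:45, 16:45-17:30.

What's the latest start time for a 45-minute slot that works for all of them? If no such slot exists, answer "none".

none

Oona ∩ Diego: 10:30-12:30.
Oona ∩ Diego ∩ Dmitri: 10:30-12:30.
Oona ∩ Diego ∩ Dmitri ∩ Idris: 10:45-11:15, 11:45-12:30.
Oona ∩ Diego ∩ Dmitri ∩ Idris ∩ Ana: 10:45-11:15, 11:45-12:30.
Oona ∩ Diego ∩ Dmitri ∩ Idris ∩ Ana ∩ Carol: 10:45-11:15.
Oona ∩ Diego ∩ Dmitri ∩ Idris ∩ Ana ∩ Carol ∩ Noa: 10:45-11:00.
No common window is at least 45 minutes long.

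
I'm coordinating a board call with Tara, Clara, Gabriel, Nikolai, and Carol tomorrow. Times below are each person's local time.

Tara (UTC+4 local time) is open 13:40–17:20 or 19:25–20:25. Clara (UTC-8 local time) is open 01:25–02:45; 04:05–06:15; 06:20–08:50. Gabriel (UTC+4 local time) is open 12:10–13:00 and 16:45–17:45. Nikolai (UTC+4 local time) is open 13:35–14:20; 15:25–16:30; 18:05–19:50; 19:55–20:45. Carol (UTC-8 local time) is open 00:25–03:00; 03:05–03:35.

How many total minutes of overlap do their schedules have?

0

Tara in UTC: 09:40-13:20, 15:25-16:25 (subtract 4h to convert from UTC+4).
Clara in UTC: 09:25-10:45, 12:05-14:15, 14:20-16:50 (add 8h to convert from UTC-8).
Gabriel in UTC: 08:10-09:00, 12:45-13:45 (subtract 4h to convert from UTC+4).
Nikolai in UTC: 09:35-10:20, 11:25-12:30, 14:05-15:50, 15:55-16:45 (subtract 4h to convert from UTC+4).
Carol in UTC: 08:25-11:00, 11:05-11:35 (add 8h to convert from UTC-8).
Tara ∩ Clara: 09:40-10:45, 12:05-13:20, 15:25-16:25.
Tara ∩ Clara ∩ Gabriel: 12:45-13:20.
Tara ∩ Clara ∩ Gabriel ∩ Nikolai: ∅.
Tara ∩ Clara ∩ Gabriel ∩ Nikolai ∩ Carol: ∅.
There is no time when everyone is free.
There is no common window, so the total is 0 minutes.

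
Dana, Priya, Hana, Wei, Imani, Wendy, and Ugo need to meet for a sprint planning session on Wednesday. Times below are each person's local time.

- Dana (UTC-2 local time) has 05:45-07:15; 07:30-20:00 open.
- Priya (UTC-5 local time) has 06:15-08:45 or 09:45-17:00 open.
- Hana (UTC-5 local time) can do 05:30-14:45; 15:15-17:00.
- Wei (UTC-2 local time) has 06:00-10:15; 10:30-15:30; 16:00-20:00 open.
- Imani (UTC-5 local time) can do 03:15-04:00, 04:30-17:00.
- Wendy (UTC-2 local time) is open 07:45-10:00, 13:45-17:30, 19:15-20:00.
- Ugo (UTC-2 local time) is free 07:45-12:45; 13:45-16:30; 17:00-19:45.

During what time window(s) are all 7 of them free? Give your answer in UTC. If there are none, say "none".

11:15-12:00, 15:45-17:30, 18:00-18:30, 19:00-19:30, 21:15-21:45

Dana in UTC: 07:45-09:15, 09:30-22:00 (add 2h to convert from UTC-2).
Priya in UTC: 11:15-13:45, 14:45-22:00 (add 5h to convert from UTC-5).
Hana in UTC: 10:30-19:45, 20:15-22:00 (add 5h to convert from UTC-5).
Wei in UTC: 08:00-12:15, 12:30-17:30, 18:00-22:00 (add 2h to convert from UTC-2).
Imani in UTC: 08:15-09:00, 09:30-22:00 (add 5h to convert from UTC-5).
Wendy in UTC: 09:45-12:00, 15:45-19:30, 21:15-22:00 (add 2h to convert from UTC-2).
Ugo in UTC: 09:45-14:45, 15:45-18:30, 19:00-21:45 (add 2h to convert from UTC-2).
Dana ∩ Priya: 11:15-13:45, 14:45-22:00.
Dana ∩ Priya ∩ Hana: 11:15-13:45, 14:45-19:45, 20:15-22:00.
Dana ∩ Priya ∩ Hana ∩ Wei: 11:15-12:15, 12:30-13:45, 14:45-17:30, 18:00-19:45, 20:15-22:00.
Dana ∩ Priya ∩ Hana ∩ Wei ∩ Imani: 11:15-12:15, 12:30-13:45, 14:45-17:30, 18:00-19:45, 20:15-22:00.
Dana ∩ Priya ∩ Hana ∩ Wei ∩ Imani ∩ Wendy: 11:15-12:00, 15:45-17:30, 18:00-19:30, 21:15-22:00.
Dana ∩ Priya ∩ Hana ∩ Wei ∩ Imani ∩ Wendy ∩ Ugo: 11:15-12:00, 15:45-17:30, 18:00-18:30, 19:00-19:30, 21:15-21:45.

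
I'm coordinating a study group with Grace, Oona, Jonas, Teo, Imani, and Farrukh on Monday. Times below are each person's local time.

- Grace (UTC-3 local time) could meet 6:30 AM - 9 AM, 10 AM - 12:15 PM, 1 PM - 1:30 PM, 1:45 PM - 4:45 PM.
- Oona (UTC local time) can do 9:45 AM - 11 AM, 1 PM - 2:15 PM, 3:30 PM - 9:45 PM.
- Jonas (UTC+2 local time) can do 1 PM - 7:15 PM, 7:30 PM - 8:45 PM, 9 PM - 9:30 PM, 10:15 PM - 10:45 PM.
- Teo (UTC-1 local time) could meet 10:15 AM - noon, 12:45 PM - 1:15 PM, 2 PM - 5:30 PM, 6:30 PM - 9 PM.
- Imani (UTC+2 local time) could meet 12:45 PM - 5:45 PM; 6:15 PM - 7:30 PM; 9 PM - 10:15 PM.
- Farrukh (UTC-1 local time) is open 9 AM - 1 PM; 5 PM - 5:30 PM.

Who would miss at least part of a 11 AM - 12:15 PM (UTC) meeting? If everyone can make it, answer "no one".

Grace, Oona, Teo

Grace in UTC: 09:30-12:00, 13:00-15:15, 16:00-16:30, 16:45-19:45 (add 3h to convert from UTC-3).
Oona in UTC: 09:45-11:00, 13:00-14:15, 15:30-21:45.
Jonas in UTC: 11:00-17:15, 17:30-18:45, 19:00-19:30, 20:15-20:45 (subtract 2h to convert from UTC+2).
Teo in UTC: 11:15-13:00, 13:45-14:15, 15:00-18:30, 19:30-22:00 (add 1h to convert from UTC-1).
Imani in UTC: 10:45-15:45, 16:15-17:30, 19:00-20:15 (subtract 2h to convert from UTC+2).
Farrukh in UTC: 10:00-14:00, 18:00-18:30 (add 1h to convert from UTC-1).
Grace: not fully free for 11:00-12:15. Oona: not fully free for 11:00-12:15. Jonas: free for 11:00-12:15. Teo: not fully free for 11:00-12:15. Imani: free for 11:00-12:15. Farrukh: free for 11:00-12:15.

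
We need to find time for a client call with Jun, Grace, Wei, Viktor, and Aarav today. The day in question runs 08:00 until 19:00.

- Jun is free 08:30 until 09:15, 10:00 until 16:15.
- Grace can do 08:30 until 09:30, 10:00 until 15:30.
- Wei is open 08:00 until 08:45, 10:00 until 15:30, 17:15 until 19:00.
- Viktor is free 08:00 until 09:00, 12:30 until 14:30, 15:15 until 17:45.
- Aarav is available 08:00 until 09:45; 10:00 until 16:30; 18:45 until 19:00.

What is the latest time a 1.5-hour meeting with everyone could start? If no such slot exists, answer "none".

Jun ∩ Grace: 08:30-09:15, 10:00-15:30.
Jun ∩ Grace ∩ Wei: 08:30-08:45, 10:00-15:30.
Jun ∩ Grace ∩ Wei ∩ Viktor: 08:30-08:45, 12:30-14:30, 15:15-15:30.
Jun ∩ Grace ∩ Wei ∩ Viktor ∩ Aarav: 08:30-08:45, 12:30-14:30, 15:15-15:30.
The last common window of at least 90 minutes is 12:30-14:30; a 90-minute meeting can start as late as 13:00 and still end by 14:30.

13:00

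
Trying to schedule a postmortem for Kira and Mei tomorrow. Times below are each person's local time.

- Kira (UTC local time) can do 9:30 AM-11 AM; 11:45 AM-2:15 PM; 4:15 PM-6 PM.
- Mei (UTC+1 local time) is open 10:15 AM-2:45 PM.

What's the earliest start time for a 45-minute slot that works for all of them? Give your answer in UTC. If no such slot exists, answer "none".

Kira in UTC: 09:30-11:00, 11:45-14:15, 16:15-18:00.
Mei in UTC: 09:15-13:45 (subtract 1h to convert from UTC+1).
Kira ∩ Mei: 09:30-11:00, 11:45-13:45.
The first common window of at least 45 minutes is 09:30-11:00, so the earliest start is 09:30.

09:30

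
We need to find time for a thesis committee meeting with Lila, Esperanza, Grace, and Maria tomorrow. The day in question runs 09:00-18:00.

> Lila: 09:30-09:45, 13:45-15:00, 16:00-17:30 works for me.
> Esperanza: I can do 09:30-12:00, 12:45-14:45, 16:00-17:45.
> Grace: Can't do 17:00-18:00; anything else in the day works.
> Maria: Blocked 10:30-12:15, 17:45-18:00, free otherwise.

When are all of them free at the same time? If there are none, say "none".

Lila free: 09:30-09:45, 13:45-15:00, 16:00-17:30.
Esperanza free: 09:30-12:00, 12:45-14:45, 16:00-17:45.
Grace free: 09:00-17:00 (invert busy blocks within the working day).
Maria free: 09:00-10:30, 12:15-17:45 (invert busy blocks within the working day).
Lila ∩ Esperanza: 09:30-09:45, 13:45-14:45, 16:00-17:30.
Lila ∩ Esperanza ∩ Grace: 09:30-09:45, 13:45-14:45, 16:00-17:00.
Lila ∩ Esperanza ∩ Grace ∩ Maria: 09:30-09:45, 13:45-14:45, 16:00-17:00.

09:30-09:45, 13:45-14:45, 16:00-17:00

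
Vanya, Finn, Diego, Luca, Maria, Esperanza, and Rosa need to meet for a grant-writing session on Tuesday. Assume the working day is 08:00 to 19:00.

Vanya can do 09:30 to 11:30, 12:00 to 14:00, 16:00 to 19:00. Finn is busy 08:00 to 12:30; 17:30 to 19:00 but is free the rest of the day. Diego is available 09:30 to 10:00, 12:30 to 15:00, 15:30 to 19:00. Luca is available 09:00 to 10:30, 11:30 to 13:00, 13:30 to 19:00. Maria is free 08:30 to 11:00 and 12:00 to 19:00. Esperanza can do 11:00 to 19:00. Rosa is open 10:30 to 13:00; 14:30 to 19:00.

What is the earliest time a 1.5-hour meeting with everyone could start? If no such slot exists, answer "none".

16:00

Vanya free: 09:30-11:30, 12:00-14:00, 16:00-19:00.
Finn free: 12:30-17:30 (invert busy blocks within the working day).
Diego free: 09:30-10:00, 12:30-15:00, 15:30-19:00.
Luca free: 09:00-10:30, 11:30-13:00, 13:30-19:00.
Maria free: 08:30-11:00, 12:00-19:00.
Esperanza free: 11:00-19:00.
Rosa free: 10:30-13:00, 14:30-19:00.
Vanya ∩ Finn: 12:30-14:00, 16:00-17:30.
Vanya ∩ Finn ∩ Diego: 12:30-14:00, 16:00-17:30.
Vanya ∩ Finn ∩ Diego ∩ Luca: 12:30-13:00, 13:30-14:00, 16:00-17:30.
Vanya ∩ Finn ∩ Diego ∩ Luca ∩ Maria: 12:30-13:00, 13:30-14:00, 16:00-17:30.
Vanya ∩ Finn ∩ Diego ∩ Luca ∩ Maria ∩ Esperanza: 12:30-13:00, 13:30-14:00, 16:00-17:30.
Vanya ∩ Finn ∩ Diego ∩ Luca ∩ Maria ∩ Esperanza ∩ Rosa: 12:30-13:00, 16:00-17:30.
Those are the intersection windows.
The first common window of at least 90 minutes is 16:00-17:30, so the earliest start is 16:00.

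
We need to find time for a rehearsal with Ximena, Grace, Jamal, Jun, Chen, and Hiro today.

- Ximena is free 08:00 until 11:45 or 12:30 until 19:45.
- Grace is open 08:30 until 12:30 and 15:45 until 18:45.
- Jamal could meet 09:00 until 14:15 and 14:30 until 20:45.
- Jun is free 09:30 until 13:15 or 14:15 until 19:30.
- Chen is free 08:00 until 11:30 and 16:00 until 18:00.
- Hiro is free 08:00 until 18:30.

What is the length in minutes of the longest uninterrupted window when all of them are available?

120

Ximena ∩ Grace: 08:30-11:45, 15:45-18:45.
Ximena ∩ Grace ∩ Jamal: 09:00-11:45, 15:45-18:45.
Ximena ∩ Grace ∩ Jamal ∩ Jun: 09:30-11:45, 15:45-18:45.
Ximena ∩ Grace ∩ Jamal ∩ Jun ∩ Chen: 09:30-11:30, 16:00-18:00.
Ximena ∩ Grace ∩ Jamal ∩ Jun ∩ Chen ∩ Hiro: 09:30-11:30, 16:00-18:00.
The longest is 09:30-11:30 at 120 minutes.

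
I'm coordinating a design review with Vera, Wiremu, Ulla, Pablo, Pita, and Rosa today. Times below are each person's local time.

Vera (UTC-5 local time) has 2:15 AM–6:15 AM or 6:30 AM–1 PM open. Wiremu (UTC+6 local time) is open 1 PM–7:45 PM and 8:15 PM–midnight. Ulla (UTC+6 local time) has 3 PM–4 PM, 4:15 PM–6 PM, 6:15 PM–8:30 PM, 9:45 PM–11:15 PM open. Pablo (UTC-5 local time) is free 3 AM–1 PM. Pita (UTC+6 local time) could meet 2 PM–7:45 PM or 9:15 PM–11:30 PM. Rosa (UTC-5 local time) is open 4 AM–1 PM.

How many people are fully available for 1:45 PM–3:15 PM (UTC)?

Vera in UTC: 07:15-11:15, 11:30-18:00 (add 5h to convert from UTC-5).
Wiremu in UTC: 07:00-13:45, 14:15-18:00 (subtract 6h to convert from UTC+6).
Ulla in UTC: 09:00-10:00, 10:15-12:00, 12:15-14:30, 15:45-17:15 (subtract 6h to convert from UTC+6).
Pablo in UTC: 08:00-18:00 (add 5h to convert from UTC-5).
Pita in UTC: 08:00-13:45, 15:15-17:30 (subtract 6h to convert from UTC+6).
Rosa in UTC: 09:00-18:00 (add 5h to convert from UTC-5).
Vera, Pablo, and Rosa can make the full 13:45-15:15 slot — that's 3.

3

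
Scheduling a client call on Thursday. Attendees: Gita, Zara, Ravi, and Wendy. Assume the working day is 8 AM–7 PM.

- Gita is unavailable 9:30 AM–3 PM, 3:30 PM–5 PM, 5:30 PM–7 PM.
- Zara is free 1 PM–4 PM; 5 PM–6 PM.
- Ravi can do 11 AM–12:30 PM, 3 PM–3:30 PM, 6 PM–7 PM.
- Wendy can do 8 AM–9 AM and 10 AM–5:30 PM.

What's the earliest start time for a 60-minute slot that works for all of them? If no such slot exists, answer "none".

none

Gita free: 08:00-09:30, 15:00-15:30, 17:00-17:30 (invert busy blocks within the working day).
Zara free: 13:00-16:00, 17:00-18:00.
Ravi free: 11:00-12:30, 15:00-15:30, 18:00-19:00.
Wendy free: 08:00-09:00, 10:00-17:30.
Gita ∩ Zara: 15:00-15:30, 17:00-17:30.
Gita ∩ Zara ∩ Ravi: 15:00-15:30.
Gita ∩ Zara ∩ Ravi ∩ Wendy: 15:00-15:30.
Those are the intersection windows.
No common window is at least 60 minutes long.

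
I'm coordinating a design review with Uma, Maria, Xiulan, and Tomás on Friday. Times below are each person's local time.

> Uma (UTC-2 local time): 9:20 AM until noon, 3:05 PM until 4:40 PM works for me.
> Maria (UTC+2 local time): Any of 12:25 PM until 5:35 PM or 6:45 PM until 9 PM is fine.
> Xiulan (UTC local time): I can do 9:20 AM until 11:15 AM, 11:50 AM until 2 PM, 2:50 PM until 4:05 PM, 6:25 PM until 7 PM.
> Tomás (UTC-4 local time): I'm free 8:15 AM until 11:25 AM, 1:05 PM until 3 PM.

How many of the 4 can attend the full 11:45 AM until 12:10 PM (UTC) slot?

2

Uma in UTC: 11:20-14:00, 17:05-18:40 (add 2h to convert from UTC-2).
Maria in UTC: 10:25-15:35, 16:45-19:00 (subtract 2h to convert from UTC+2).
Xiulan in UTC: 09:20-11:15, 11:50-14:00, 14:50-16:05, 18:25-19:00.
Tomás in UTC: 12:15-15:25, 17:05-19:00 (add 4h to convert from UTC-4).
Uma and Maria can make the full 11:45-12:10 slot — that's 2.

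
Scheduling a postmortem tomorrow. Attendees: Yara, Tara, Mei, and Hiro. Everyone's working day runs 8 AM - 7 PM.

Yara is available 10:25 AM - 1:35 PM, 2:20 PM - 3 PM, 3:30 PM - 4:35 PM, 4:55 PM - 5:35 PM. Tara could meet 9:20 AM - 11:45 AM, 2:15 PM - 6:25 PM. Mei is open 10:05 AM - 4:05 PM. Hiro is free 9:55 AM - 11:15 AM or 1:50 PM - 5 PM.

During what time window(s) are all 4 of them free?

10:25-11:15, 14:20-15:00, 15:30-16:05

Yara ∩ Tara: 10:25-11:45, 14:20-15:00, 15:30-16:35, 16:55-17:35.
Yara ∩ Tara ∩ Mei: 10:25-11:45, 14:20-15:00, 15:30-16:05.
Yara ∩ Tara ∩ Mei ∩ Hiro: 10:25-11:15, 14:20-15:00, 15:30-16:05.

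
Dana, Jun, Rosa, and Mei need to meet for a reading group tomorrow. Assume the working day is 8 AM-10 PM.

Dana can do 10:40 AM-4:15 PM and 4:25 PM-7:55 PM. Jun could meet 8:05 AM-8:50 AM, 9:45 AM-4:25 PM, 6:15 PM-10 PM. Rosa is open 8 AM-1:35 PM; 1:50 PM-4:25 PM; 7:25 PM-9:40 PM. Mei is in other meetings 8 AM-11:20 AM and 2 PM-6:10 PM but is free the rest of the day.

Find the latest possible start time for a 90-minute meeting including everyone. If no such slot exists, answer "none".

12:05

Dana free: 10:40-16:15, 16:25-19:55.
Jun free: 08:05-08:50, 09:45-16:25, 18:15-22:00.
Rosa free: 08:00-13:35, 13:50-16:25, 19:25-21:40.
Mei free: 11:20-14:00, 18:10-22:00 (invert busy blocks within the working day).
Dana ∩ Jun: 10:40-16:15, 18:15-19:55.
Dana ∩ Jun ∩ Rosa: 10:40-13:35, 13:50-16:15, 19:25-19:55.
Dana ∩ Jun ∩ Rosa ∩ Mei: 11:20-13:35, 13:50-14:00, 19:25-19:55.
The last common window of at least 90 minutes is 11:20-13:35; a 90-minute meeting can start as late as 12:05 and still end by 13:35.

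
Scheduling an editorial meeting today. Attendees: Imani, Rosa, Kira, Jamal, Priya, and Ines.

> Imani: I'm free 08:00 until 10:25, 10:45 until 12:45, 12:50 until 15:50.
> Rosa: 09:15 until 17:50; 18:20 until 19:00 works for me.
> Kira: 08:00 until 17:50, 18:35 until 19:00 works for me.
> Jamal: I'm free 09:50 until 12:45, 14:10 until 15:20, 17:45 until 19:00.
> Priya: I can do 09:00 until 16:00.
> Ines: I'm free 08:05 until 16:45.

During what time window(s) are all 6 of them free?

Imani ∩ Rosa: 09:15-10:25, 10:45-12:45, 12:50-15:50.
Imani ∩ Rosa ∩ Kira: 09:15-10:25, 10:45-12:45, 12:50-15:50.
Imani ∩ Rosa ∩ Kira ∩ Jamal: 09:50-10:25, 10:45-12:45, 14:10-15:20.
Imani ∩ Rosa ∩ Kira ∩ Jamal ∩ Priya: 09:50-10:25, 10:45-12:45, 14:10-15:20.
Imani ∩ Rosa ∩ Kira ∩ Jamal ∩ Priya ∩ Ines: 09:50-10:25, 10:45-12:45, 14:10-15:20.

09:50-10:25, 10:45-12:45, 14:10-15:20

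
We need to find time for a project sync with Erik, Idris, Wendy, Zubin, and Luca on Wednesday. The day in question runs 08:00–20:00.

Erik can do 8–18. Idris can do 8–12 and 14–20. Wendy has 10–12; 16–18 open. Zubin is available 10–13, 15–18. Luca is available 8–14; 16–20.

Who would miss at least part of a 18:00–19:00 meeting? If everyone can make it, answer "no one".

Erik, Wendy, Zubin

Erik: not fully free for 18:00-19:00. Idris: free for 18:00-19:00. Wendy: not fully free for 18:00-19:00. Zubin: not fully free for 18:00-19:00. Luca: free for 18:00-19:00.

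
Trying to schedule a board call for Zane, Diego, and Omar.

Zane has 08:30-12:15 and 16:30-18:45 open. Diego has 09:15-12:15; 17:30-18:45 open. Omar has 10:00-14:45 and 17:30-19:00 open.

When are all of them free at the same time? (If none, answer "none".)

Zane ∩ Diego: 09:15-12:15, 17:30-18:45.
Zane ∩ Diego ∩ Omar: 10:00-12:15, 17:30-18:45.

10:00-12:15, 17:30-18:45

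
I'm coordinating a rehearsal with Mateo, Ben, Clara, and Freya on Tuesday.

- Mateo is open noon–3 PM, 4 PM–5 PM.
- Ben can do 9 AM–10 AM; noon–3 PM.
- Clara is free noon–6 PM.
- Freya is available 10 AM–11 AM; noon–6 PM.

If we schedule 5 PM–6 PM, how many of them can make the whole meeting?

Clara and Freya can make the full 17:00-18:00 slot — that's 2.

2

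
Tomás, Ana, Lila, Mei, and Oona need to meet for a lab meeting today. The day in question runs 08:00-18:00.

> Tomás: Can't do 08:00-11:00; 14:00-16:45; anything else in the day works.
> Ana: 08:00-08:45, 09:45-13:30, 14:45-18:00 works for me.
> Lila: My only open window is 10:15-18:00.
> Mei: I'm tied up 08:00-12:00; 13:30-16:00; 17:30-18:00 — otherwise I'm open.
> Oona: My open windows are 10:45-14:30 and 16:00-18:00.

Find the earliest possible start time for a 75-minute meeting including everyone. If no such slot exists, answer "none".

12:00

Tomás free: 11:00-14:00, 16:45-18:00 (invert busy blocks within the working day).
Ana free: 08:00-08:45, 09:45-13:30, 14:45-18:00.
Lila free: 10:15-18:00.
Mei free: 12:00-13:30, 16:00-17:30 (invert busy blocks within the working day).
Oona free: 10:45-14:30, 16:00-18:00.
Tomás ∩ Ana: 11:00-13:30, 16:45-18:00.
Tomás ∩ Ana ∩ Lila: 11:00-13:30, 16:45-18:00.
Tomás ∩ Ana ∩ Lila ∩ Mei: 12:00-13:30, 16:45-17:30.
Tomás ∩ Ana ∩ Lila ∩ Mei ∩ Oona: 12:00-13:30, 16:45-17:30.
The first common window of at least 75 minutes is 12:00-13:30, so the earliest start is 12:00.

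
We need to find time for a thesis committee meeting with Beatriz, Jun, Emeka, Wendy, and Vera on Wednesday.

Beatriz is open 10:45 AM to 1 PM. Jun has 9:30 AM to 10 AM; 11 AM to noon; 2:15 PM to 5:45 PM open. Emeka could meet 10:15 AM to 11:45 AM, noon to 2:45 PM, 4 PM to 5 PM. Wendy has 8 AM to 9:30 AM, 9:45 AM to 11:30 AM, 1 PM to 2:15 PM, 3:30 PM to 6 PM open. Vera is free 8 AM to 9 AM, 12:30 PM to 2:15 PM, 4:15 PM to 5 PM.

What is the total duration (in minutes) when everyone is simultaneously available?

0

Beatriz ∩ Jun: 11:00-12:00.
Beatriz ∩ Jun ∩ Emeka: 11:00-11:45.
Beatriz ∩ Jun ∩ Emeka ∩ Wendy: 11:00-11:30.
Beatriz ∩ Jun ∩ Emeka ∩ Wendy ∩ Vera: ∅.
There is no time when everyone is free.
There is no common window, so the total is 0 minutes.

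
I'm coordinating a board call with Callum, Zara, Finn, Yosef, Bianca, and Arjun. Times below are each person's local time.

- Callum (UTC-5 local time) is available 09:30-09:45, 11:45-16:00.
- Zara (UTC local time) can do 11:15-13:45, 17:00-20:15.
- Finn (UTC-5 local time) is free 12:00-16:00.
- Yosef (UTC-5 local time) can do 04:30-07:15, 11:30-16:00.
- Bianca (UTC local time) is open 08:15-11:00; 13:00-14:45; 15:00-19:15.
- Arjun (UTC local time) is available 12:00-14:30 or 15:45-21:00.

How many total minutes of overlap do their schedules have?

Callum in UTC: 14:30-14:45, 16:45-21:00 (add 5h to convert from UTC-5).
Zara in UTC: 11:15-13:45, 17:00-20:15.
Finn in UTC: 17:00-21:00 (add 5h to convert from UTC-5).
Yosef in UTC: 09:30-12:15, 16:30-21:00 (add 5h to convert from UTC-5).
Bianca in UTC: 08:15-11:00, 13:00-14:45, 15:00-19:15.
Arjun in UTC: 12:00-14:30, 15:45-21:00.
Callum ∩ Zara: 17:00-20:15.
Callum ∩ Zara ∩ Finn: 17:00-20:15.
Callum ∩ Zara ∩ Finn ∩ Yosef: 17:00-20:15.
Callum ∩ Zara ∩ Finn ∩ Yosef ∩ Bianca: 17:00-19:15.
Callum ∩ Zara ∩ Finn ∩ Yosef ∩ Bianca ∩ Arjun: 17:00-19:15.
Those are the intersection windows.
That's a single block of 135 minutes.

135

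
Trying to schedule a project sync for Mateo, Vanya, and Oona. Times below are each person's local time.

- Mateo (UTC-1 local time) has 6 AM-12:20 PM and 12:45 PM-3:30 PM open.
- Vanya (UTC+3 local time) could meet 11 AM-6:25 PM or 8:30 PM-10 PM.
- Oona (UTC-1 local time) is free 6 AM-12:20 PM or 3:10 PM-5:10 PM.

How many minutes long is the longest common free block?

320

Mateo in UTC: 07:00-13:20, 13:45-16:30 (add 1h to convert from UTC-1).
Vanya in UTC: 08:00-15:25, 17:30-19:00 (subtract 3h to convert from UTC+3).
Oona in UTC: 07:00-13:20, 16:10-18:10 (add 1h to convert from UTC-1).
Mateo ∩ Vanya: 08:00-13:20, 13:45-15:25.
Mateo ∩ Vanya ∩ Oona: 08:00-13:20.
The longest is 08:00-13:20 at 320 minutes.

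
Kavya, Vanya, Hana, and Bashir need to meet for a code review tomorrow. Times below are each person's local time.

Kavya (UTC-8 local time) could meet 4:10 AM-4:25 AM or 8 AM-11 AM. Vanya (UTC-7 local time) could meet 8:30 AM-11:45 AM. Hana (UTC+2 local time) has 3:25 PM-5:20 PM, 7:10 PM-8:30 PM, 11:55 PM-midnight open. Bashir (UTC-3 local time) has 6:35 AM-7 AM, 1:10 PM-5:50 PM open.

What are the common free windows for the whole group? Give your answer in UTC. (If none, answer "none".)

17:10-18:30

Kavya in UTC: 12:10-12:25, 16:00-19:00 (add 8h to convert from UTC-8).
Vanya in UTC: 15:30-18:45 (add 7h to convert from UTC-7).
Hana in UTC: 13:25-15:20, 17:10-18:30, 21:55-22:00 (subtract 2h to convert from UTC+2).
Bashir in UTC: 09:35-10:00, 16:10-20:50 (add 3h to convert from UTC-3).
Kavya ∩ Vanya: 16:00-18:45.
Kavya ∩ Vanya ∩ Hana: 17:10-18:30.
Kavya ∩ Vanya ∩ Hana ∩ Bashir: 17:10-18:30.
Those are the intersection windows.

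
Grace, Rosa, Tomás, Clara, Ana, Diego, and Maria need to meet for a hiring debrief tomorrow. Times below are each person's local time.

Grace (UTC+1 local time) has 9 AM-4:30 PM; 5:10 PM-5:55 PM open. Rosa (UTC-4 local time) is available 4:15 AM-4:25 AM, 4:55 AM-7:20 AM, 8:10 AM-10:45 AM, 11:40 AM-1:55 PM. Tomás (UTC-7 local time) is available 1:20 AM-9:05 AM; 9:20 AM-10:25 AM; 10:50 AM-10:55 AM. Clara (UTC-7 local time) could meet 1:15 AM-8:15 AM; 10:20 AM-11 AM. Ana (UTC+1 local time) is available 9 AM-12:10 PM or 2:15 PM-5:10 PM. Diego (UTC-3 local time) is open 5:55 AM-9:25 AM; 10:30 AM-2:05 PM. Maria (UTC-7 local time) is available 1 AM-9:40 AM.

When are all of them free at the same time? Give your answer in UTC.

08:55-11:10, 13:30-14:45

Grace in UTC: 08:00-15:30, 16:10-16:55 (subtract 1h to convert from UTC+1).
Rosa in UTC: 08:15-08:25, 08:55-11:20, 12:10-14:45, 15:40-17:55 (add 4h to convert from UTC-4).
Tomás in UTC: 08:20-16:05, 16:20-17:25, 17:50-17:55 (add 7h to convert from UTC-7).
Clara in UTC: 08:15-15:15, 17:20-18:00 (add 7h to convert from UTC-7).
Ana in UTC: 08:00-11:10, 13:15-16:10 (subtract 1h to convert from UTC+1).
Diego in UTC: 08:55-12:25, 13:30-17:05 (add 3h to convert from UTC-3).
Maria in UTC: 08:00-16:40 (add 7h to convert from UTC-7).
Grace ∩ Rosa: 08:15-08:25, 08:55-11:20, 12:10-14:45, 16:10-16:55.
Grace ∩ Rosa ∩ Tomás: 08:20-08:25, 08:55-11:20, 12:10-14:45, 16:20-16:55.
Grace ∩ Rosa ∩ Tomás ∩ Clara: 08:20-08:25, 08:55-11:20, 12:10-14:45.
Grace ∩ Rosa ∩ Tomás ∩ Clara ∩ Ana: 08:20-08:25, 08:55-11:10, 13:15-14:45.
Grace ∩ Rosa ∩ Tomás ∩ Clara ∩ Ana ∩ Diego: 08:55-11:10, 13:30-14:45.
Grace ∩ Rosa ∩ Tomás ∩ Clara ∩ Ana ∩ Diego ∩ Maria: 08:55-11:10, 13:30-14:45.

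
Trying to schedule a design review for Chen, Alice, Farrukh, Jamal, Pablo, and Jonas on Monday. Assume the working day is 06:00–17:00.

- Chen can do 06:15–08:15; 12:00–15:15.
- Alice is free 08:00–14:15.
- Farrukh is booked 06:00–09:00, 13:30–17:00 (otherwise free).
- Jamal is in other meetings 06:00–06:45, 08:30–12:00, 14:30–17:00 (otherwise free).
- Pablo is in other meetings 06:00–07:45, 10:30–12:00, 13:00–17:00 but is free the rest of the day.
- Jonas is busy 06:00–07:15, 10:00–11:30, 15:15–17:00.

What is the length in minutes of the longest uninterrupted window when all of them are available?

60

Chen free: 06:15-08:15, 12:00-15:15.
Alice free: 08:00-14:15.
Farrukh free: 09:00-13:30 (invert busy blocks within the working day).
Jamal free: 06:45-08:30, 12:00-14:30 (invert busy blocks within the working day).
Pablo free: 07:45-10:30, 12:00-13:00 (invert busy blocks within the working day).
Jonas free: 07:15-10:00, 11:30-15:15 (invert busy blocks within the working day).
Chen ∩ Alice: 08:00-08:15, 12:00-14:15.
Chen ∩ Alice ∩ Farrukh: 12:00-13:30.
Chen ∩ Alice ∩ Farrukh ∩ Jamal: 12:00-13:30.
Chen ∩ Alice ∩ Farrukh ∩ Jamal ∩ Pablo: 12:00-13:00.
Chen ∩ Alice ∩ Farrukh ∩ Jamal ∩ Pablo ∩ Jonas: 12:00-13:00.
The longest is 12:00-13:00 at 60 minutes.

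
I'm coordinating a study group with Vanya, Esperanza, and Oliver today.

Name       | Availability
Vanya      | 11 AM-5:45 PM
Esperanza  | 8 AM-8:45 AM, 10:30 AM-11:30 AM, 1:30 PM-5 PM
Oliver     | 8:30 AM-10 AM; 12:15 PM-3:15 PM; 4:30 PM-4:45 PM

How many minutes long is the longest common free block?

Vanya ∩ Esperanza: 11:00-11:30, 13:30-17:00.
Vanya ∩ Esperanza ∩ Oliver: 13:30-15:15, 16:30-16:45.
So the common availability across everyone is 13:30-15:15, 16:30-16:45.
The longest is 13:30-15:15 at 105 minutes.

105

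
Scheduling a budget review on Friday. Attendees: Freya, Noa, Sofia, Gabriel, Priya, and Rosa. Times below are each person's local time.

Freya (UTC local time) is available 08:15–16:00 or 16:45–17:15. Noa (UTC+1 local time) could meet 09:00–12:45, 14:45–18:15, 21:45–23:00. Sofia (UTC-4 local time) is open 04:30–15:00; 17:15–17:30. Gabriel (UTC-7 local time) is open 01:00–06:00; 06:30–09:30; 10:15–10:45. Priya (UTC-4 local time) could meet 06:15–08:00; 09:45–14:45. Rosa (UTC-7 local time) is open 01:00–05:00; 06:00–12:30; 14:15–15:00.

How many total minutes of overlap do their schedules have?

225

Freya in UTC: 08:15-16:00, 16:45-17:15.
Noa in UTC: 08:00-11:45, 13:45-17:15, 20:45-22:00 (subtract 1h to convert from UTC+1).
Sofia in UTC: 08:30-19:00, 21:15-21:30 (add 4h to convert from UTC-4).
Gabriel in UTC: 08:00-13:00, 13:30-16:30, 17:15-17:45 (add 7h to convert from UTC-7).
Priya in UTC: 10:15-12:00, 13:45-18:45 (add 4h to convert from UTC-4).
Rosa in UTC: 08:00-12:00, 13:00-19:30, 21:15-22:00 (add 7h to convert from UTC-7).
Freya ∩ Noa: 08:15-11:45, 13:45-16:00, 16:45-17:15.
Freya ∩ Noa ∩ Sofia: 08:30-11:45, 13:45-16:00, 16:45-17:15.
Freya ∩ Noa ∩ Sofia ∩ Gabriel: 08:30-11:45, 13:45-16:00.
Freya ∩ Noa ∩ Sofia ∩ Gabriel ∩ Priya: 10:15-11:45, 13:45-16:00.
Freya ∩ Noa ∩ Sofia ∩ Gabriel ∩ Priya ∩ Rosa: 10:15-11:45, 13:45-16:00.
Summing the common windows: 90 + 135 = 225 minutes.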